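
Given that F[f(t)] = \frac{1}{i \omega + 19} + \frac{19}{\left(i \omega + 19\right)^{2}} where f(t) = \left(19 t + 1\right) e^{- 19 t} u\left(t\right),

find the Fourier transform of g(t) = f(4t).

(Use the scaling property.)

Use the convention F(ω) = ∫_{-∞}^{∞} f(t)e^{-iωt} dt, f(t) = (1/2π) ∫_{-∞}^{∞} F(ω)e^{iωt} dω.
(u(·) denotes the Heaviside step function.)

F[g](ω) = \frac{- i \omega - 152}{\omega^{2} - 152 i \omega - 5776}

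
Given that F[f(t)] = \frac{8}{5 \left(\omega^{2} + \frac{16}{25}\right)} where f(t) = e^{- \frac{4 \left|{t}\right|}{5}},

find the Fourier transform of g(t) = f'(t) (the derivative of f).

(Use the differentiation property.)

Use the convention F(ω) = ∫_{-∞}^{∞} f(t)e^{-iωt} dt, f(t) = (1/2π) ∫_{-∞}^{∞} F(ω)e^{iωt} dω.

F[g](ω) = \frac{40 i \omega}{25 \omega^{2} + 16}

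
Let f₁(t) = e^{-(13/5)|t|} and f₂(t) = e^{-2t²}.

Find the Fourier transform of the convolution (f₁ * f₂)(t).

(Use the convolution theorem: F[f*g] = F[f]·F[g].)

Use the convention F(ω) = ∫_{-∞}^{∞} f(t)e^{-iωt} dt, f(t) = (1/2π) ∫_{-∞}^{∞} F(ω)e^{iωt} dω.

F[f₁*f₂](ω) = \frac{65 \sqrt{2} \sqrt{\pi} e^{- \frac{\omega^{2}}{8}}}{25 \omega^{2} + 169}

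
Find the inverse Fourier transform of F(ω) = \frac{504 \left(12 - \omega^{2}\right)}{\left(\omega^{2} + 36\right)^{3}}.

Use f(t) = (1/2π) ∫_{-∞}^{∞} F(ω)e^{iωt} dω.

f(t) = 7 t^{2} e^{- 6 \left|{t}\right|}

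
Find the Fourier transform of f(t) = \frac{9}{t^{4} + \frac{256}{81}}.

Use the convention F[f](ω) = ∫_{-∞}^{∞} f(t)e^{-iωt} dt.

F(ω) = \frac{243 \pi e^{- \frac{2 \sqrt{2} \left|{\omega}\right|}{3}} \sin{\left(\frac{2 \sqrt{2} \left|{\omega}\right|}{3} + \frac{\pi}{4} \right)}}{64}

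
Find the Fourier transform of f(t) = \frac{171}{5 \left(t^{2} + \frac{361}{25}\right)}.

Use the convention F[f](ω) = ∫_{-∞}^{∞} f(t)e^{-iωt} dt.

F(ω) = 9 \pi e^{- \frac{19 \left|{\omega}\right|}{5}}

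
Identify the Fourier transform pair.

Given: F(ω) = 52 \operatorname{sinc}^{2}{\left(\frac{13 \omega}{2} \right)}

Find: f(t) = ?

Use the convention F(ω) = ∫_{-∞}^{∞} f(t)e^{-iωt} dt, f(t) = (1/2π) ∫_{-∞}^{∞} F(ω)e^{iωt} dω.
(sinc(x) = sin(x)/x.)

f(t) = 4 \left(\begin{cases} 1 - \frac{\left|{t}\right|}{13} & \text{for}\: \left|{t}\right| < 13 \\0 & \text{otherwise} \end{cases}\right)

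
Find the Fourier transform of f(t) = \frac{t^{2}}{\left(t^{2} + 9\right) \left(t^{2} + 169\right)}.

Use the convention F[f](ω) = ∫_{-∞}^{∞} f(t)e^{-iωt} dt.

F(ω) = \frac{\pi \left(13 - 3 e^{10 \left|{\omega}\right|}\right) e^{- 13 \left|{\omega}\right|}}{160}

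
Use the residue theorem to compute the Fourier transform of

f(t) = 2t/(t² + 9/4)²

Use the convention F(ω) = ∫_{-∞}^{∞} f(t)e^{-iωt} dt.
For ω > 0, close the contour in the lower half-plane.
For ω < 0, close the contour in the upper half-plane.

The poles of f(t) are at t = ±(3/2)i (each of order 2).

Let g(z) = f(z)e^{-iωz}; for large |z| the factor e^{-iωz} decays in the lower half-plane when ω > 0 and in the upper half-plane when ω < 0.

Case ω > 0 (lower half-plane, clockwise contour ⇒ F(ω) = -2πi·ΣRes):
  Res_{z = - \frac{3 i}{2}} g(z) = \frac{\omega e^{- \frac{3 \omega}{2}}}{3} (pole of order 2)
  F(ω) = -2πi·ΣRes = - \frac{2 i \pi \omega e^{- \frac{3 \omega}{2}}}{3}

Case ω < 0 (upper half-plane, counterclockwise contour ⇒ F(ω) = +2πi·ΣRes):
  Res_{z = \frac{3 i}{2}} g(z) = - \frac{\omega e^{\frac{3 \omega}{2}}}{3} (pole of order 2)
  F(ω) = 2πi·ΣRes = - \frac{2 i \pi \omega e^{\frac{3 \omega}{2}}}{3}

Both cases combine into a single formula in |ω|:

F(ω) = - \frac{2 i \pi \omega e^{- \frac{3 \left|{\omega}\right|}{2}}}{3}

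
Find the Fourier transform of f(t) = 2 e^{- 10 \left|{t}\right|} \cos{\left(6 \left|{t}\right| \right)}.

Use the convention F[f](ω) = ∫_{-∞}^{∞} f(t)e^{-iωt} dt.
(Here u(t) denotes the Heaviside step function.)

F(ω) = \frac{40 \left(\omega^{2} + 136\right)}{\omega^{4} + 128 \omega^{2} + 18496}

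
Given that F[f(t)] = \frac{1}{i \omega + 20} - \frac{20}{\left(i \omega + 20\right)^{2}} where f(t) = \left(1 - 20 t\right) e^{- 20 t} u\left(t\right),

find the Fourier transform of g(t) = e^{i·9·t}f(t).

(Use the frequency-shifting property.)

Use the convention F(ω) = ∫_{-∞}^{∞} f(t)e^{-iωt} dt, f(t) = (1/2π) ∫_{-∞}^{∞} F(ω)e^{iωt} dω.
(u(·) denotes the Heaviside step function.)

F[g](ω) = \frac{i \left(9 - \omega\right)}{\omega^{2} - 2 \omega \left(9 + 20 i\right) - 319 + 360 i}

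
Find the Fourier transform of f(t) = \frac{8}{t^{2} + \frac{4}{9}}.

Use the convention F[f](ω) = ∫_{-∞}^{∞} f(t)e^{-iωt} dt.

F(ω) = 12 \pi e^{- \frac{2 \left|{\omega}\right|}{3}}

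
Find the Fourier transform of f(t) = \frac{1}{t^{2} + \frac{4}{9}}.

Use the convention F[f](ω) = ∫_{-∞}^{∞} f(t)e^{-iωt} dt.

F(ω) = \frac{3 \pi e^{- \frac{2 \left|{\omega}\right|}{3}}}{2}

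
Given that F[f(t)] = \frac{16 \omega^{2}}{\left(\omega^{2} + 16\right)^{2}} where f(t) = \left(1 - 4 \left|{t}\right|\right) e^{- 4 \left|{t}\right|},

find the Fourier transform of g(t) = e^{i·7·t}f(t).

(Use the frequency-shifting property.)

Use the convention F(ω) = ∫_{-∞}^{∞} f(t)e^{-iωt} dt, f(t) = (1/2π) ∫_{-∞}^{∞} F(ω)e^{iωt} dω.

F[g](ω) = \frac{16 \left(\omega - 7\right)^{2}}{\left(\left(\omega - 7\right)^{2} + 16\right)^{2}}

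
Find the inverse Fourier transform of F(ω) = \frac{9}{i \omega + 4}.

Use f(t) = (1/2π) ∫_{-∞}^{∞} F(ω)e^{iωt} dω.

f(t) = 9 e^{- 4 t} u\left(t\right)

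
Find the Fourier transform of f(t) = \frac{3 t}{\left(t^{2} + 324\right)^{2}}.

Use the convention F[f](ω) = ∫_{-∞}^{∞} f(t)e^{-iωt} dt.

F(ω) = - \frac{i \pi \omega e^{- 18 \left|{\omega}\right|}}{12}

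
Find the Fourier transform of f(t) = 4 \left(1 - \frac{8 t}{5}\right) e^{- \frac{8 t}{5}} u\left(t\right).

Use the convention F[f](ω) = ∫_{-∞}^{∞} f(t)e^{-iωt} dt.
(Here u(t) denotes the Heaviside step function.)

F(ω) = \frac{100 i \omega}{- 25 \omega^{2} + 80 i \omega + 64}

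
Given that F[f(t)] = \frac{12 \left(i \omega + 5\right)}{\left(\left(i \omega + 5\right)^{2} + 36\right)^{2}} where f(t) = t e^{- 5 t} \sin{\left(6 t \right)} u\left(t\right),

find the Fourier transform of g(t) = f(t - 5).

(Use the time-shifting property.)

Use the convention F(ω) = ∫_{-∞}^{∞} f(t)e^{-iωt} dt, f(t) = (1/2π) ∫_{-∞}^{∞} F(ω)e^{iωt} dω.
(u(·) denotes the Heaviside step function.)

F[g](ω) = \frac{12 \left(i \omega + 5\right) e^{- 5 i \omega}}{\left(\left(i \omega + 5\right)^{2} + 36\right)^{2}}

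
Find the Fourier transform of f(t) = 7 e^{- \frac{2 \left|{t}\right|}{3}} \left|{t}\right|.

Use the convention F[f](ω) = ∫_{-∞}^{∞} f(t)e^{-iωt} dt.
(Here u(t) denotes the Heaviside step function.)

F(ω) = \frac{126 \left(4 - 9 \omega^{2}\right)}{\left(9 \omega^{2} + 4\right)^{2}}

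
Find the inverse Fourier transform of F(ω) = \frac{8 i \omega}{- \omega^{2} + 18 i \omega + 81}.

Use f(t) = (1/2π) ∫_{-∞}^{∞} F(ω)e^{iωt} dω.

f(t) = 8 \left(1 - 9 t\right) e^{- 9 t} u\left(t\right)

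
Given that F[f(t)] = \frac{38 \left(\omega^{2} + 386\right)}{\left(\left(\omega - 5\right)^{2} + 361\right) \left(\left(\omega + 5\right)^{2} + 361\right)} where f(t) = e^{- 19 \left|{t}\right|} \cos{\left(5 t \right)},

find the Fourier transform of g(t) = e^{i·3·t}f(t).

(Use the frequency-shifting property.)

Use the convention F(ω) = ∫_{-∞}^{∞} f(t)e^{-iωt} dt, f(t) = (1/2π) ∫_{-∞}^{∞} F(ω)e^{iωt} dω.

F[g](ω) = \frac{38 \left(\left(\omega - 3\right)^{2} + 386\right)}{\left(\left(\omega - 8\right)^{2} + 361\right) \left(\left(\omega + 2\right)^{2} + 361\right)}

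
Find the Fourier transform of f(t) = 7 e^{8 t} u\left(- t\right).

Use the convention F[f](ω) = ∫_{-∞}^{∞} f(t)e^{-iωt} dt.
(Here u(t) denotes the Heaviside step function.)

F(ω) = - \frac{7}{i \omega - 8}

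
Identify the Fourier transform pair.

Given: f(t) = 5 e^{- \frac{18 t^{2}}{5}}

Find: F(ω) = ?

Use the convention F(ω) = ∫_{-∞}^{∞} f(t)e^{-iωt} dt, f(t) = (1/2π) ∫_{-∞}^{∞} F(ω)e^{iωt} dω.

F(ω) = \frac{5 \sqrt{10} \sqrt{\pi} e^{- \frac{5 \omega^{2}}{72}}}{6}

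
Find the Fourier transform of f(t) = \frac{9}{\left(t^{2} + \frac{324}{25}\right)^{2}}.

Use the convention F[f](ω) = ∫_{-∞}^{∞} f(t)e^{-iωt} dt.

F(ω) = \frac{25 \pi \left(18 \left|{\omega}\right| + 5\right) e^{- \frac{18 \left|{\omega}\right|}{5}}}{1296}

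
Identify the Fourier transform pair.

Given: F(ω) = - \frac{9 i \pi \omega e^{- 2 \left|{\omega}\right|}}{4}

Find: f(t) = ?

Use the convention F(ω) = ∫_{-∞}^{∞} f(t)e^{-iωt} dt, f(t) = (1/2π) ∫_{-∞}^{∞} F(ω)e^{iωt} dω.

f(t) = \frac{9 t}{\left(t^{2} + 4\right)^{2}}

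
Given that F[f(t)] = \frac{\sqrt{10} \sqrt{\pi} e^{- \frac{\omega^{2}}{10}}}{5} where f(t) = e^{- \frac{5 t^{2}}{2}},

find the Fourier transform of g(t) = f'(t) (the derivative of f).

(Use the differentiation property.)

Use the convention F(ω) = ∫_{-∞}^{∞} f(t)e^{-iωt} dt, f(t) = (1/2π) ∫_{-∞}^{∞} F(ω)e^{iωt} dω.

F[g](ω) = \frac{\sqrt{10} i \sqrt{\pi} \omega e^{- \frac{\omega^{2}}{10}}}{5}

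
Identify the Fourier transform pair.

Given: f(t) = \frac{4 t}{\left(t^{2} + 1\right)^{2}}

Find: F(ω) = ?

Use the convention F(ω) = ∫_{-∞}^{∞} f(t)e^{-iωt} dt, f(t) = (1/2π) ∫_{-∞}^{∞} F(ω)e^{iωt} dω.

F(ω) = - 2 i \pi \omega e^{- \left|{\omega}\right|}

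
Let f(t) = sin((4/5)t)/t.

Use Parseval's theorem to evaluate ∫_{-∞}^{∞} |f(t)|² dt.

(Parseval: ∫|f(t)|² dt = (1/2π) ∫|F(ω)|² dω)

∫|f(t)|² dt = \frac{4 \pi}{5}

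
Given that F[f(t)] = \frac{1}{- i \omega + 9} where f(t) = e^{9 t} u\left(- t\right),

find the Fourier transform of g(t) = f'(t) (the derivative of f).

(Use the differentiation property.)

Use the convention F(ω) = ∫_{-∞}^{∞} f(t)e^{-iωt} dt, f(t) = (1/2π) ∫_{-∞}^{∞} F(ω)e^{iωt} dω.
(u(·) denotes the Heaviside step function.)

F[g](ω) = - \frac{\omega}{\omega + 9 i}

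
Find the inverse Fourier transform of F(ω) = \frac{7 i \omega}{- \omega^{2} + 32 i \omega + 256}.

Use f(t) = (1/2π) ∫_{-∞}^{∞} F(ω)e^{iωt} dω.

f(t) = 7 \left(1 - 16 t\right) e^{- 16 t} u\left(t\right)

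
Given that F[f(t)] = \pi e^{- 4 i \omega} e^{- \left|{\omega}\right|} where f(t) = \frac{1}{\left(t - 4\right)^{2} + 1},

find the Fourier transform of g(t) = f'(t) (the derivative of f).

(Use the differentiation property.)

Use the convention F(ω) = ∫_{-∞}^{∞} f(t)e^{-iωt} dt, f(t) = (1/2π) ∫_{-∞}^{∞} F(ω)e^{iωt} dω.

F[g](ω) = i \pi \omega e^{- 4 i \omega - \left|{\omega}\right|}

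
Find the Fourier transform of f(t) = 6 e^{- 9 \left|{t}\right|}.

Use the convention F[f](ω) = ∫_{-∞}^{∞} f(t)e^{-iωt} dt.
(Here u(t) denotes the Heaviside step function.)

F(ω) = \frac{108}{\omega^{2} + 81}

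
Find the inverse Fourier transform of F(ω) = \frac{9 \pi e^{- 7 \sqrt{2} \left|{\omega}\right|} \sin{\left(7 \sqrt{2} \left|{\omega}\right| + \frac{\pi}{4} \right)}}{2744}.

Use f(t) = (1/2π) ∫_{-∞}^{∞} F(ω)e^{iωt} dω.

f(t) = \frac{9}{t^{4} + 38416}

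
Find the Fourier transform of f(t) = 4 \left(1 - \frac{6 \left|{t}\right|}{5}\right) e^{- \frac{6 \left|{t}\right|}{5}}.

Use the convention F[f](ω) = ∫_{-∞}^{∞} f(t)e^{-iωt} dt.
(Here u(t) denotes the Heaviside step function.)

F(ω) = \frac{12000 \omega^{2}}{\left(25 \omega^{2} + 36\right)^{2}}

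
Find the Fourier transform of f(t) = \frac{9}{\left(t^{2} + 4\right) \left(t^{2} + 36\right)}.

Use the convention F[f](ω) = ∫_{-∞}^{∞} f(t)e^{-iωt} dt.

F(ω) = \frac{3 \pi \left(3 e^{4 \left|{\omega}\right|} - 1\right) e^{- 6 \left|{\omega}\right|}}{64}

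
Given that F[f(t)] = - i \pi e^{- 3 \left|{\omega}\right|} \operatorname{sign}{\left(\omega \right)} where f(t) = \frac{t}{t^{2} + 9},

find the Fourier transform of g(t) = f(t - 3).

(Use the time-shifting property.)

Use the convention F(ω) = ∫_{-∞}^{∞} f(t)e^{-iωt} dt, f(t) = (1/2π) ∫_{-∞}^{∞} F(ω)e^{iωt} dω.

F[g](ω) = - i \pi e^{- 3 i \omega} e^{- 3 \left|{\omega}\right|} \operatorname{sign}{\left(\omega \right)}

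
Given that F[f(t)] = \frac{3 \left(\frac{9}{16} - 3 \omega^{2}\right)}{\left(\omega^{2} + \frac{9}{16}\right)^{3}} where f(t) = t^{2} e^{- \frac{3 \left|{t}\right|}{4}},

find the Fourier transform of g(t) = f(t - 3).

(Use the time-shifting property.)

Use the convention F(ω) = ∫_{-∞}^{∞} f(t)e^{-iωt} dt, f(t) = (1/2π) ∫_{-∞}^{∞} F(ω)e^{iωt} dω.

F[g](ω) = \frac{2304 \left(3 - 16 \omega^{2}\right) e^{- 3 i \omega}}{\left(16 \omega^{2} + 9\right)^{3}}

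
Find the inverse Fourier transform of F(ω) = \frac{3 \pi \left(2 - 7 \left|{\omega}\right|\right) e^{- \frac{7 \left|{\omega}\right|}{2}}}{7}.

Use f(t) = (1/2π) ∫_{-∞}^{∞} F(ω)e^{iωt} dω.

f(t) = \frac{6 t^{2}}{\left(t^{2} + \frac{49}{4}\right)^{2}}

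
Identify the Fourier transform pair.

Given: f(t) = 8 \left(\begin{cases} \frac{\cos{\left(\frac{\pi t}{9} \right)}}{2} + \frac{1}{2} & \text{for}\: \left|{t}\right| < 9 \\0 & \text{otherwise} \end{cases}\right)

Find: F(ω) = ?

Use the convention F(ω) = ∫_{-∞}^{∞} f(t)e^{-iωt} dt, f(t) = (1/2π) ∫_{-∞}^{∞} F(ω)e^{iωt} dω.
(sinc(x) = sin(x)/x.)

F(ω) = - \frac{72 \pi^{2} \operatorname{sinc}{\left(9 \omega \right)}}{81 \omega^{2} - \pi^{2}}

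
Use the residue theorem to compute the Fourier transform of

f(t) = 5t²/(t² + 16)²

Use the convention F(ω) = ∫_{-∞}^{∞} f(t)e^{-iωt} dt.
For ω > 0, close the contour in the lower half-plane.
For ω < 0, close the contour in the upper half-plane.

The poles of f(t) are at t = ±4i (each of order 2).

Let g(z) = f(z)e^{-iωz}; for large |z| the factor e^{-iωz} decays in the lower half-plane when ω > 0 and in the upper half-plane when ω < 0.

Case ω > 0 (lower half-plane, clockwise contour ⇒ F(ω) = -2πi·ΣRes):
  Res_{z = - 4 i} g(z) = \frac{5 i \left(1 - 4 \omega\right) e^{- 4 \omega}}{16} (pole of order 2)
  F(ω) = -2πi·ΣRes = \frac{5 \pi \left(1 - 4 \omega\right) e^{- 4 \omega}}{8}

Case ω < 0 (upper half-plane, counterclockwise contour ⇒ F(ω) = +2πi·ΣRes):
  Res_{z = 4 i} g(z) = \frac{5 i \left(- 4 \omega - 1\right) e^{4 \omega}}{16} (pole of order 2)
  F(ω) = 2πi·ΣRes = \frac{5 \pi \left(4 \omega + 1\right) e^{4 \omega}}{8}

Both cases combine into a single formula in |ω|:

F(ω) = \frac{5 \pi \left(1 - 4 \left|{\omega}\right|\right) e^{- 4 \left|{\omega}\right|}}{8}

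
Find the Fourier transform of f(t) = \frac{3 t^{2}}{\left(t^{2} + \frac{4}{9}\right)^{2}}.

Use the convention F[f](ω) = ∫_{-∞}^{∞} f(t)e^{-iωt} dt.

F(ω) = \frac{3 \pi \left(3 - 2 \left|{\omega}\right|\right) e^{- \frac{2 \left|{\omega}\right|}{3}}}{4}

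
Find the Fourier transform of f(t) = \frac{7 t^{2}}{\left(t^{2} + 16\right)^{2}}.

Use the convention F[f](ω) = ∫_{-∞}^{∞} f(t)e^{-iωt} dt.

F(ω) = \frac{7 \pi \left(1 - 4 \left|{\omega}\right|\right) e^{- 4 \left|{\omega}\right|}}{8}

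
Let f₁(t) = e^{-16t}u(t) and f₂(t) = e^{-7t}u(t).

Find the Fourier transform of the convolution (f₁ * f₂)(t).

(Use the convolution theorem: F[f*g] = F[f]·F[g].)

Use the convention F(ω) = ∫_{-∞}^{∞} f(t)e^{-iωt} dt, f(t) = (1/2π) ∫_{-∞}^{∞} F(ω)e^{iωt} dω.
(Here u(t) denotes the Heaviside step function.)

F[f₁*f₂](ω) = \frac{1}{\left(i \omega + 7\right) \left(i \omega + 16\right)}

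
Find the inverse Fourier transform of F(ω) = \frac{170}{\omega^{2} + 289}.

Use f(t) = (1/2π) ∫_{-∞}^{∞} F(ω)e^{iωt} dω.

f(t) = 5 e^{- 17 \left|{t}\right|}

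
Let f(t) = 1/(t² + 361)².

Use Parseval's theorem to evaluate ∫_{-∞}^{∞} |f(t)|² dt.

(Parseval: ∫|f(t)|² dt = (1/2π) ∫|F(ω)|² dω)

∫|f(t)|² dt = \frac{5 \pi}{14301947824}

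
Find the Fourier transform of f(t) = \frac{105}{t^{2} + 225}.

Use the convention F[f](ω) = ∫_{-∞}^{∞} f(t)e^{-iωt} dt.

F(ω) = 7 \pi e^{- 15 \left|{\omega}\right|}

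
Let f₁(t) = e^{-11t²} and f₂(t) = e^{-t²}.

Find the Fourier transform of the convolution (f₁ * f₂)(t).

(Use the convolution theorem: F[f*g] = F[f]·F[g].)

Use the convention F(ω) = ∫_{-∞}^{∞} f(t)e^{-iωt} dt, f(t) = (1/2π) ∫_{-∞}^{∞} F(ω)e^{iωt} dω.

F[f₁*f₂](ω) = \frac{\sqrt{11} \pi e^{- \frac{3 \omega^{2}}{11}}}{11}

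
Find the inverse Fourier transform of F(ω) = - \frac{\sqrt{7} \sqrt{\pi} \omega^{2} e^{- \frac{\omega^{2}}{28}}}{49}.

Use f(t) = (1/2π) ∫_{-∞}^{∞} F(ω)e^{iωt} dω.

f(t) = \left(28 t^{2} - 2\right) e^{- 7 t^{2}}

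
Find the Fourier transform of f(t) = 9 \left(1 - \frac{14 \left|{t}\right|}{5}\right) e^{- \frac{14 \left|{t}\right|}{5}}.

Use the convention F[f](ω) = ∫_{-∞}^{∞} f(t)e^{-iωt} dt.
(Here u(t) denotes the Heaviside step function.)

F(ω) = \frac{63000 \omega^{2}}{\left(25 \omega^{2} + 196\right)^{2}}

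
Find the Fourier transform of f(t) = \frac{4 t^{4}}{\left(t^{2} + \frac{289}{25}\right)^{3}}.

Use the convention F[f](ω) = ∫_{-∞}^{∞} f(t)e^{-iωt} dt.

F(ω) = \frac{\pi \left(289 \omega^{2} - 425 \left|{\omega}\right| + 75\right) e^{- \frac{17 \left|{\omega}\right|}{5}}}{170}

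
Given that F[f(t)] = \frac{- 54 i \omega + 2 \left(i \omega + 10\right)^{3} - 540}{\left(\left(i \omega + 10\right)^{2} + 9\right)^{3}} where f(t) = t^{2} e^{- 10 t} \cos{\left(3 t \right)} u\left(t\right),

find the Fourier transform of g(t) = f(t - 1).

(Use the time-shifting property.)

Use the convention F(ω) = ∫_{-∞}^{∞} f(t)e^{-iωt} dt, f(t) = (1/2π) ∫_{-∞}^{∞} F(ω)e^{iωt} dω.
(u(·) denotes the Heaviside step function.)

F[g](ω) = \frac{2 \left(- 27 i \omega + \left(i \omega + 10\right)^{3} - 270\right) e^{- i \omega}}{\left(\left(i \omega + 10\right)^{2} + 9\right)^{3}}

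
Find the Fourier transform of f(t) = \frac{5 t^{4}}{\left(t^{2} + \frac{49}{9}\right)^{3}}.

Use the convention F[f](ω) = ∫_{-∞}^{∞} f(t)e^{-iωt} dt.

F(ω) = \frac{5 \pi \left(49 \omega^{2} - 105 \left|{\omega}\right| + 27\right) e^{- \frac{7 \left|{\omega}\right|}{3}}}{168}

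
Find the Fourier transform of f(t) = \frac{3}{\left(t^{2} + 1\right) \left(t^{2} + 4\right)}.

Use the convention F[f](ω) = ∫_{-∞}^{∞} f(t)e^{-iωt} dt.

F(ω) = \pi e^{- \left|{\omega}\right|} - \frac{\pi e^{- 2 \left|{\omega}\right|}}{2}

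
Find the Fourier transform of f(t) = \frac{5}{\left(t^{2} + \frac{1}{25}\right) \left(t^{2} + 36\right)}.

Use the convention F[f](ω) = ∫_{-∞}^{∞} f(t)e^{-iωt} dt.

F(ω) = - \frac{125 \pi e^{- 6 \left|{\omega}\right|}}{5394} + \frac{625 \pi e^{- \frac{\left|{\omega}\right|}{5}}}{899}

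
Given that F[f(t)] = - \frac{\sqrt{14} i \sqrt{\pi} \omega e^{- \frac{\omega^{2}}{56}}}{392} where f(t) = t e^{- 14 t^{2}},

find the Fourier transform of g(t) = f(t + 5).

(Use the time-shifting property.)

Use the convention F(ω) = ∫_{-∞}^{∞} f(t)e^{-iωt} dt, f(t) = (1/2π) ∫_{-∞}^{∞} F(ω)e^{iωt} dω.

F[g](ω) = - \frac{\sqrt{14} i \sqrt{\pi} \omega e^{- \frac{\omega \left(\omega - 280 i\right)}{56}}}{392}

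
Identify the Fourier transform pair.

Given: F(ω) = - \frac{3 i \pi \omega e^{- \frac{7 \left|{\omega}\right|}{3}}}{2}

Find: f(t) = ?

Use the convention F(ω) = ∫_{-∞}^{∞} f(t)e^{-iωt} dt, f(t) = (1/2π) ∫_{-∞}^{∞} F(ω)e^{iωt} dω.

f(t) = \frac{7 t}{\left(t^{2} + \frac{49}{9}\right)^{2}}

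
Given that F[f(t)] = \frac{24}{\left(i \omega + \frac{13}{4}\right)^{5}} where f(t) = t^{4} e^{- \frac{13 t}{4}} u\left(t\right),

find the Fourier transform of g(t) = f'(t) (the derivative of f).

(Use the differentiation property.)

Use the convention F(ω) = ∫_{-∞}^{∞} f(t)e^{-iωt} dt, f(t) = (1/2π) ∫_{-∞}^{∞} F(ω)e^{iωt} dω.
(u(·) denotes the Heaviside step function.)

F[g](ω) = \frac{24576 i \omega}{\left(4 i \omega + 13\right)^{5}}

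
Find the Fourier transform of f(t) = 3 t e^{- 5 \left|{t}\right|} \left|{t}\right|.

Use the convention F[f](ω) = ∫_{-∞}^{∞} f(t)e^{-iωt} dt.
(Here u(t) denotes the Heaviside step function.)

F(ω) = \frac{12 i \omega \left(\omega^{2} - 75\right)}{\left(\omega^{2} + 25\right)^{3}}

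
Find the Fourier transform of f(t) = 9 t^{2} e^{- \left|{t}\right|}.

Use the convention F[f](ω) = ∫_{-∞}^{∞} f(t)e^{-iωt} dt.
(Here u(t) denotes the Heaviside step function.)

F(ω) = \frac{36 \left(1 - 3 \omega^{2}\right)}{\left(\omega^{2} + 1\right)^{3}}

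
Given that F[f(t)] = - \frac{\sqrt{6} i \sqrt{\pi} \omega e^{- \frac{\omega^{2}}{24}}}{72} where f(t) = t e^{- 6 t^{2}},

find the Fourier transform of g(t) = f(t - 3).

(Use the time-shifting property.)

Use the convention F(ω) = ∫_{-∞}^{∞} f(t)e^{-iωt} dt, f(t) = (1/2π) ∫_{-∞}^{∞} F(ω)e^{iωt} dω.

F[g](ω) = - \frac{\sqrt{6} i \sqrt{\pi} \omega e^{- \frac{\omega \left(\omega + 72 i\right)}{24}}}{72}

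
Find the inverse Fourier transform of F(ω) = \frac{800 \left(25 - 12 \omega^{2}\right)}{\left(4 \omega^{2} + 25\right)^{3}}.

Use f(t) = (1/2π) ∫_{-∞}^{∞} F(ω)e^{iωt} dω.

f(t) = 5 t^{2} e^{- \frac{5 \left|{t}\right|}{2}}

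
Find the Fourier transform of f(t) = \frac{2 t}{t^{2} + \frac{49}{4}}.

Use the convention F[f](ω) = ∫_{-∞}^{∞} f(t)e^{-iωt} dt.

F(ω) = - 2 i \pi e^{- \frac{7 \left|{\omega}\right|}{2}} \operatorname{sign}{\left(\omega \right)}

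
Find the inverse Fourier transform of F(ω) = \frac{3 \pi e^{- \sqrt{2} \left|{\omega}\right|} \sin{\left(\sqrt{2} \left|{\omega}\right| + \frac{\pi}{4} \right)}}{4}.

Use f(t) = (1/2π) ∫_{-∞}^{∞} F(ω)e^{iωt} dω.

f(t) = \frac{6}{t^{4} + 16}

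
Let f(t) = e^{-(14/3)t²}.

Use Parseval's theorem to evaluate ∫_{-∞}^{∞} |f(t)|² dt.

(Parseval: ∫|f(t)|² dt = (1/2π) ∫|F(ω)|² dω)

∫|f(t)|² dt = \frac{\sqrt{21} \sqrt{\pi}}{14}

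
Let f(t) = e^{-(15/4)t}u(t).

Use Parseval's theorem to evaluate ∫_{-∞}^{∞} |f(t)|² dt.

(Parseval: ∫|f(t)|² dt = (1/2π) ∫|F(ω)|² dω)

∫|f(t)|² dt = \frac{2}{15}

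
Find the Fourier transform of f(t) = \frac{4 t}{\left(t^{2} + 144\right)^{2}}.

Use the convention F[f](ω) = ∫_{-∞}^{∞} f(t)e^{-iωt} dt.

F(ω) = - \frac{i \pi \omega e^{- 12 \left|{\omega}\right|}}{6}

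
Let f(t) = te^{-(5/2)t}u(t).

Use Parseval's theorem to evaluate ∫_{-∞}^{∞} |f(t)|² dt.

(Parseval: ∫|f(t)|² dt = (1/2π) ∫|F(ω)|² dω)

∫|f(t)|² dt = \frac{2}{125}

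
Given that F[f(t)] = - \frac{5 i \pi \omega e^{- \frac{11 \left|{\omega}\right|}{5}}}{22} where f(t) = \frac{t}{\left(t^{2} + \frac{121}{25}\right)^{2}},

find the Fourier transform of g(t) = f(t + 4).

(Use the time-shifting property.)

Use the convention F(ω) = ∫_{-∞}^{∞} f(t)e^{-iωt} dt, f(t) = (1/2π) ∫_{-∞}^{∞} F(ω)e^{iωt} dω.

F[g](ω) = - \frac{5 i \pi \omega e^{4 i \omega - \frac{11 \left|{\omega}\right|}{5}}}{22}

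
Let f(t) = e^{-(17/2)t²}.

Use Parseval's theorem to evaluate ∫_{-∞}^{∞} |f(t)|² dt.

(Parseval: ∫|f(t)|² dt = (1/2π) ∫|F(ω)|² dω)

∫|f(t)|² dt = \frac{\sqrt{17} \sqrt{\pi}}{17}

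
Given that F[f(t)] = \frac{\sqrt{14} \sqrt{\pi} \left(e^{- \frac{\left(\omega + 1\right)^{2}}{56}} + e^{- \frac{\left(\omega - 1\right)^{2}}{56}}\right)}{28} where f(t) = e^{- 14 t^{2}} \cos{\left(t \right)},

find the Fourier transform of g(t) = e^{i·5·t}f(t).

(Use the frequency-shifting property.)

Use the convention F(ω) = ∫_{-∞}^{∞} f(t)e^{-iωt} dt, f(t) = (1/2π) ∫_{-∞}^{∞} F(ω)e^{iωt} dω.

F[g](ω) = \frac{\sqrt{14} \sqrt{\pi} e^{- \frac{\left(\omega - 4\right)^{2}}{56}}}{28} + \frac{\sqrt{14} \sqrt{\pi} e^{- \frac{\left(\omega - 6\right)^{2}}{56}}}{28}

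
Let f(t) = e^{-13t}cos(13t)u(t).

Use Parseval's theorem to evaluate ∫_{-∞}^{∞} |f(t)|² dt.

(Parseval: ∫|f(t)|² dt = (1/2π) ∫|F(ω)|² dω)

∫|f(t)|² dt = \frac{3}{104}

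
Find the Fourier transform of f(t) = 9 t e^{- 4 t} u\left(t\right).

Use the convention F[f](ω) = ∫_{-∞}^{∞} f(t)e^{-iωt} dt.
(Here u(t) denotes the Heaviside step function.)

F(ω) = \frac{9}{\left(i \omega + 4\right)^{2}}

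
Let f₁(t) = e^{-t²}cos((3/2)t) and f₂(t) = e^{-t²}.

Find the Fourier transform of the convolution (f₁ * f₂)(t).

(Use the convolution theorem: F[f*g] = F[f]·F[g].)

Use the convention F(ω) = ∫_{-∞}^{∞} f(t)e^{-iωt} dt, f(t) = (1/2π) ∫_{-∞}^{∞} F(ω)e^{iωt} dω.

F[f₁*f₂](ω) = \frac{\pi \left(e^{\frac{3 \omega}{2}} + 1\right) e^{- \frac{\omega^{2}}{2} - \frac{3 \omega}{4} - \frac{9}{16}}}{2}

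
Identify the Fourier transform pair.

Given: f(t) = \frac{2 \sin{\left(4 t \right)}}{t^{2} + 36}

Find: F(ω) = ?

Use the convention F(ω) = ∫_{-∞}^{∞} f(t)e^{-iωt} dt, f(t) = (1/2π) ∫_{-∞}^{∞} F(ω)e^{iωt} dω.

F(ω) = \frac{i \pi e^{- 6 \left|{\omega + 4}\right|}}{6} - \frac{i \pi e^{- 6 \left|{\omega - 4}\right|}}{6}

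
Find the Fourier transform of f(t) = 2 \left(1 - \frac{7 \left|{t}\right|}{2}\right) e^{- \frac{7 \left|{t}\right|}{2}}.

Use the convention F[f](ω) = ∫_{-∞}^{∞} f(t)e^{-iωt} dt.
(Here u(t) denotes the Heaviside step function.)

F(ω) = \frac{448 \omega^{2}}{\left(4 \omega^{2} + 49\right)^{2}}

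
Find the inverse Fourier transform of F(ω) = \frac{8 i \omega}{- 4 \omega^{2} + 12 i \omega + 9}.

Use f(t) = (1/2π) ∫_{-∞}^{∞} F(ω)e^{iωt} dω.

f(t) = 2 \left(1 - \frac{3 t}{2}\right) e^{- \frac{3 t}{2}} u\left(t\right)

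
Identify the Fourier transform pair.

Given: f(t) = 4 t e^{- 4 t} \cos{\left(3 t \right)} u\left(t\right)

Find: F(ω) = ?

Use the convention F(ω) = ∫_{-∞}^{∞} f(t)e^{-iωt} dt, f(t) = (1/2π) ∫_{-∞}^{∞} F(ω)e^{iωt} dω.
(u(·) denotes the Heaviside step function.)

F(ω) = \frac{4 \left(\left(i \omega + 4\right)^{2} - 9\right)}{\left(\left(i \omega + 4\right)^{2} + 9\right)^{2}}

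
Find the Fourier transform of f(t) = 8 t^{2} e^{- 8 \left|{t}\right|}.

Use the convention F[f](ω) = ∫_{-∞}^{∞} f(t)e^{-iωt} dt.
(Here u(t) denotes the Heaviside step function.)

F(ω) = \frac{256 \left(64 - 3 \omega^{2}\right)}{\left(\omega^{2} + 64\right)^{3}}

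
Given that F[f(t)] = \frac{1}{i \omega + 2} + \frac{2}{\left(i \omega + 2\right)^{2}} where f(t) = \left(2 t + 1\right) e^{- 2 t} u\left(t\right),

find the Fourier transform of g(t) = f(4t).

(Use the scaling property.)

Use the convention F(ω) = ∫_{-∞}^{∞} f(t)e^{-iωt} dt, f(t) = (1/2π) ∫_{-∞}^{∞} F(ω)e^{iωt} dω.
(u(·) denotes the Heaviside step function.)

F[g](ω) = \frac{- i \omega - 16}{\omega^{2} - 16 i \omega - 64}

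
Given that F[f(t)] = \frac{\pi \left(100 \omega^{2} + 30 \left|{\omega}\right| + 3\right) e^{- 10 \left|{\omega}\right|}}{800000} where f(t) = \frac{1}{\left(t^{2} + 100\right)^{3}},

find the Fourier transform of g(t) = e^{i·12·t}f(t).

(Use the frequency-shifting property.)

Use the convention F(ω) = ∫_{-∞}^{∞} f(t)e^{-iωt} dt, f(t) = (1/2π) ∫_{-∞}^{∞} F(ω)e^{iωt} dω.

F[g](ω) = \frac{\pi \left(100 \left(\omega - 12\right)^{2} + 30 \left|{\omega - 12}\right| + 3\right) e^{- 10 \left|{\omega - 12}\right|}}{800000}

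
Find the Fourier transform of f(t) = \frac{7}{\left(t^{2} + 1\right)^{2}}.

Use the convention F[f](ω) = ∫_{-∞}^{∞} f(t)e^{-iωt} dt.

F(ω) = \frac{7 \pi \left(\left|{\omega}\right| + 1\right) e^{- \left|{\omega}\right|}}{2}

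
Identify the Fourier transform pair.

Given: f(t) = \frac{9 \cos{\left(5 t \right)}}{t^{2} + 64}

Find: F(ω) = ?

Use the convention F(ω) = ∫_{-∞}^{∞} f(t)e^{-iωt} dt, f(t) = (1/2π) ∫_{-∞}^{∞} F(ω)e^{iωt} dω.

F(ω) = \frac{9 \pi e^{- 8 \left|{\omega + 5}\right|}}{16} + \frac{9 \pi e^{- 8 \left|{\omega - 5}\right|}}{16}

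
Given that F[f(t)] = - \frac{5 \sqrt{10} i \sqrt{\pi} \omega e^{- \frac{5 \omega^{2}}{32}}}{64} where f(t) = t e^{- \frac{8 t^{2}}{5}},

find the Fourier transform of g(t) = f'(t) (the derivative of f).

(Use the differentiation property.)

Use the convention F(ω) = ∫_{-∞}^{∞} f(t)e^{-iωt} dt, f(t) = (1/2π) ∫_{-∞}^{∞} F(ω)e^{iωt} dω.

F[g](ω) = \frac{5 \sqrt{10} \sqrt{\pi} \omega^{2} e^{- \frac{5 \omega^{2}}{32}}}{64}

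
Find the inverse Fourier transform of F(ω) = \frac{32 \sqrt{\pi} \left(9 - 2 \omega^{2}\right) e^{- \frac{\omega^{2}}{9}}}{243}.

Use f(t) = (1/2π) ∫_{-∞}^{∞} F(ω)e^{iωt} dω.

f(t) = 8 t^{2} e^{- \frac{9 t^{2}}{4}}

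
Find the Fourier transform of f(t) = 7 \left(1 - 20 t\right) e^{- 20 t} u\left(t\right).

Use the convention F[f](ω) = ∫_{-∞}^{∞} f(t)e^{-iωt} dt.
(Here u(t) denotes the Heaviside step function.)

F(ω) = \frac{7 i \omega}{- \omega^{2} + 40 i \omega + 400}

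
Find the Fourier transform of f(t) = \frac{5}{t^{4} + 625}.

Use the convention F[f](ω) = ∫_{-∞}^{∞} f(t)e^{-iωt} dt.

F(ω) = \frac{\pi e^{- \frac{5 \sqrt{2} \left|{\omega}\right|}{2}} \sin{\left(\frac{5 \sqrt{2} \left|{\omega}\right|}{2} + \frac{\pi}{4} \right)}}{25}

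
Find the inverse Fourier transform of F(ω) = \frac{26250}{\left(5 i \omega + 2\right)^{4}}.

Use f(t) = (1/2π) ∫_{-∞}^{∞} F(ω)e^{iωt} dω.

f(t) = 7 t^{3} e^{- \frac{2 t}{5}} u\left(t\right)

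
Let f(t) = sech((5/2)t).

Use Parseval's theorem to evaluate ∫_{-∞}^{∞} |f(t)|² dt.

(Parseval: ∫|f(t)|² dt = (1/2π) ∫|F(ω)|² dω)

∫|f(t)|² dt = \frac{4}{5}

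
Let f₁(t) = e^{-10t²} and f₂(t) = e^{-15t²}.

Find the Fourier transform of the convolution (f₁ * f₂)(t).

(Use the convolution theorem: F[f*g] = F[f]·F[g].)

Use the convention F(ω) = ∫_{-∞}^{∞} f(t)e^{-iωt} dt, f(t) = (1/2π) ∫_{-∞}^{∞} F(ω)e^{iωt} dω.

F[f₁*f₂](ω) = \frac{\sqrt{6} \pi e^{- \frac{\omega^{2}}{24}}}{30}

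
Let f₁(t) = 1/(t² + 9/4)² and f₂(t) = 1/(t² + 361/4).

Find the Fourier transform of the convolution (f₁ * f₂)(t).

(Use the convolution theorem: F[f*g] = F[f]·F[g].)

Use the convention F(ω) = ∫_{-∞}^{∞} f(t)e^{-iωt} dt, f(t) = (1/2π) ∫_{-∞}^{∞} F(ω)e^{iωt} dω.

F[f₁*f₂](ω) = \frac{4 \pi^{2} \left(3 \left|{\omega}\right| + 2\right) e^{- 11 \left|{\omega}\right|}}{513}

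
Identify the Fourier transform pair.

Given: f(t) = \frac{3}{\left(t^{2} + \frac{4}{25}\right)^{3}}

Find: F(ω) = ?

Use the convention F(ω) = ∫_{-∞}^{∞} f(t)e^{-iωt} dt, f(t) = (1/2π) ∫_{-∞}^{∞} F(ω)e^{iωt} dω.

F(ω) = \frac{375 \pi \left(4 \omega^{2} + 30 \left|{\omega}\right| + 75\right) e^{- \frac{2 \left|{\omega}\right|}{5}}}{256}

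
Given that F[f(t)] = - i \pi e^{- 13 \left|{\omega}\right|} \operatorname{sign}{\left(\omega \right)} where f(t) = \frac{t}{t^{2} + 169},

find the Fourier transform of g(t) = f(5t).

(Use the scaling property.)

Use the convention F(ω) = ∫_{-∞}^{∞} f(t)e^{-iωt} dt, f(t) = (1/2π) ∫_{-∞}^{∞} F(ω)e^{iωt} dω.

F[g](ω) = - \frac{i \pi e^{- \frac{13 \left|{\omega}\right|}{5}} \operatorname{sign}{\left(\omega \right)}}{5}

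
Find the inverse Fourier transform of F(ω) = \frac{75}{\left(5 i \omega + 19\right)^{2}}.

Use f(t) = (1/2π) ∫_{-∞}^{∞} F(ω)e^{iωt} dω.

f(t) = 3 t e^{- \frac{19 t}{5}} u\left(t\right)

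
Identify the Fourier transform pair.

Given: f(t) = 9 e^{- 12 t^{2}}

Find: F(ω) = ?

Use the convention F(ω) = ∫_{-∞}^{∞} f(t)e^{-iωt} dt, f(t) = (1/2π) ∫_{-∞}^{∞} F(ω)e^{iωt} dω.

F(ω) = \frac{3 \sqrt{3} \sqrt{\pi} e^{- \frac{\omega^{2}}{48}}}{2}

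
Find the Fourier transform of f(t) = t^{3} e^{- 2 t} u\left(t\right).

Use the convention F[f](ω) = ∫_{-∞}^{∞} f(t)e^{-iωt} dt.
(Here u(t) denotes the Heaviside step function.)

F(ω) = \frac{6}{\left(i \omega + 2\right)^{4}}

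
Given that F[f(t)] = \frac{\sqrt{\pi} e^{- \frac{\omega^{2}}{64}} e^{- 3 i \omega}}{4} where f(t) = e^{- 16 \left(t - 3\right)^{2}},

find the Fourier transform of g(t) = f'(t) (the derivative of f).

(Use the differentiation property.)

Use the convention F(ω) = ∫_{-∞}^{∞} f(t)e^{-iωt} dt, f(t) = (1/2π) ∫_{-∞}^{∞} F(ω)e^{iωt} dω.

F[g](ω) = \frac{i \sqrt{\pi} \omega e^{- \frac{\omega \left(\omega + 192 i\right)}{64}}}{4}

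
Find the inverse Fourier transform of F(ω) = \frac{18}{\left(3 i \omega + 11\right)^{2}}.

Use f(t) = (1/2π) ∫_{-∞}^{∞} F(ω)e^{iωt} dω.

f(t) = 2 t e^{- \frac{11 t}{3}} u\left(t\right)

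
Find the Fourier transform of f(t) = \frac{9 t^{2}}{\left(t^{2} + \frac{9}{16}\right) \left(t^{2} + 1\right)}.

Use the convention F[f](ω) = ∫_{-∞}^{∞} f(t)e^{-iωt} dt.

F(ω) = \frac{144 \pi e^{- \left|{\omega}\right|}}{7} - \frac{108 \pi e^{- \frac{3 \left|{\omega}\right|}{4}}}{7}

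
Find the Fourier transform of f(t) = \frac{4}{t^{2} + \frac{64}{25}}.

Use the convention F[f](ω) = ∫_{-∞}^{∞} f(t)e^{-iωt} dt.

F(ω) = \frac{5 \pi e^{- \frac{8 \left|{\omega}\right|}{5}}}{2}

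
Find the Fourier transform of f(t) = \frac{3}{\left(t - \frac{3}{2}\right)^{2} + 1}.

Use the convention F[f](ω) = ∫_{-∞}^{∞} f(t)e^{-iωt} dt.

F(ω) = 3 \pi e^{- \frac{3 i \omega}{2} - \left|{\omega}\right|}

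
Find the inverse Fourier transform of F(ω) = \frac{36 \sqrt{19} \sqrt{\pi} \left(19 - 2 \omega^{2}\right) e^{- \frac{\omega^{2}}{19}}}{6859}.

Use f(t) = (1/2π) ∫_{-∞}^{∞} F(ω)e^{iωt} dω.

f(t) = 9 t^{2} e^{- \frac{19 t^{2}}{4}}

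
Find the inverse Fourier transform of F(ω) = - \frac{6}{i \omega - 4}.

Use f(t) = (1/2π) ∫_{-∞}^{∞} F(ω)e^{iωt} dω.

f(t) = 6 e^{4 t} u\left(- t\right)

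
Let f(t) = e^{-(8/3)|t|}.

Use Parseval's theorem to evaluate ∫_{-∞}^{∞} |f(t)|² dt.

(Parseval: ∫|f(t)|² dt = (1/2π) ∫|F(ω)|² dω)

∫|f(t)|² dt = \frac{3}{8}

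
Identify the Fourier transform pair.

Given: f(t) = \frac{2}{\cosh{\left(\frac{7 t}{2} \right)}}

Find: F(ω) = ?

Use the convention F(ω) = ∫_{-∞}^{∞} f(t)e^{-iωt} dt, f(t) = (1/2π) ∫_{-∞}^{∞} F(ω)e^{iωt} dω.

F(ω) = \frac{4 \pi}{7 \cosh{\left(\frac{\pi \omega}{7} \right)}}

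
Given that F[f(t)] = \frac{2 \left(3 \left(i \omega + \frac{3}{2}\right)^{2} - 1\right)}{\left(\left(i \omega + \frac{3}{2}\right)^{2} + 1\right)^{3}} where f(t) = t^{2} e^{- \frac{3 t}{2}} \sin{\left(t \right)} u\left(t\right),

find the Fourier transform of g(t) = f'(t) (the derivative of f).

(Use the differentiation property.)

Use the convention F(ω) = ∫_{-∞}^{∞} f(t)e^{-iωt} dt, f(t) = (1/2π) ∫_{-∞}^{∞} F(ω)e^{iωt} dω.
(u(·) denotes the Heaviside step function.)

F[g](ω) = \frac{32 i \omega \left(3 \left(2 i \omega + 3\right)^{2} - 4\right)}{\left(\left(2 i \omega + 3\right)^{2} + 4\right)^{3}}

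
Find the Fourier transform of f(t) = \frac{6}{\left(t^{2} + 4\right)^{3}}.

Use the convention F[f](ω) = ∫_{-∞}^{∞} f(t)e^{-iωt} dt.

F(ω) = \frac{3 \pi \left(4 \omega^{2} + 6 \left|{\omega}\right| + 3\right) e^{- 2 \left|{\omega}\right|}}{128}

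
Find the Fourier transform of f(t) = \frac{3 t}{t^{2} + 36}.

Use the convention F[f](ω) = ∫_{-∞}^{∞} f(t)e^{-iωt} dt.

F(ω) = - 3 i \pi e^{- 6 \left|{\omega}\right|} \operatorname{sign}{\left(\omega \right)}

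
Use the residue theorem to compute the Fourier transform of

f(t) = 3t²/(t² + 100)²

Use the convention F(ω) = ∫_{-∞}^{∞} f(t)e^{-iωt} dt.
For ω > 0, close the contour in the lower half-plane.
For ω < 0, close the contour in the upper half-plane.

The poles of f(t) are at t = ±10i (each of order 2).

Let g(z) = f(z)e^{-iωz}; for large |z| the factor e^{-iωz} decays in the lower half-plane when ω > 0 and in the upper half-plane when ω < 0.

Case ω > 0 (lower half-plane, clockwise contour ⇒ F(ω) = -2πi·ΣRes):
  Res_{z = - 10 i} g(z) = \frac{3 i \left(1 - 10 \omega\right) e^{- 10 \omega}}{40} (pole of order 2)
  F(ω) = -2πi·ΣRes = \frac{3 \pi \left(1 - 10 \omega\right) e^{- 10 \omega}}{20}

Case ω < 0 (upper half-plane, counterclockwise contour ⇒ F(ω) = +2πi·ΣRes):
  Res_{z = 10 i} g(z) = \frac{3 i \left(- 10 \omega - 1\right) e^{10 \omega}}{40} (pole of order 2)
  F(ω) = 2πi·ΣRes = \frac{3 \pi \left(10 \omega + 1\right) e^{10 \omega}}{20}

Both cases combine into a single formula in |ω|:

F(ω) = \frac{3 \pi \left(1 - 10 \left|{\omega}\right|\right) e^{- 10 \left|{\omega}\right|}}{20}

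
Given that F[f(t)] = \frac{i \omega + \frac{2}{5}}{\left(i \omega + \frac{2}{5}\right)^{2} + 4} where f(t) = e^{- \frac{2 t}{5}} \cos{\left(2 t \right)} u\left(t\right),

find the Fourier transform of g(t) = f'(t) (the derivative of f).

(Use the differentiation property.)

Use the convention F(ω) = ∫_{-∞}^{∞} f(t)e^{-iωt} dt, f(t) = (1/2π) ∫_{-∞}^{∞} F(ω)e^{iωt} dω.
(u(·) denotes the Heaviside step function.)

F[g](ω) = \frac{5 i \omega \left(5 i \omega + 2\right)}{\left(5 i \omega + 2\right)^{2} + 100}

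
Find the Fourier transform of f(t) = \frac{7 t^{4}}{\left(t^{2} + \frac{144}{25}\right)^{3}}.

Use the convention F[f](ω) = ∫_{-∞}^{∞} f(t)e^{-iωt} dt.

F(ω) = \frac{7 \pi \left(48 \omega^{2} - 100 \left|{\omega}\right| + 25\right) e^{- \frac{12 \left|{\omega}\right|}{5}}}{160}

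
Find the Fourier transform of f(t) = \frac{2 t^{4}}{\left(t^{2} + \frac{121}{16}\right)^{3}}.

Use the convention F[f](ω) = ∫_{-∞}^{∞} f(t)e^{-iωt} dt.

F(ω) = \frac{\pi \left(121 \omega^{2} - 220 \left|{\omega}\right| + 48\right) e^{- \frac{11 \left|{\omega}\right|}{4}}}{176}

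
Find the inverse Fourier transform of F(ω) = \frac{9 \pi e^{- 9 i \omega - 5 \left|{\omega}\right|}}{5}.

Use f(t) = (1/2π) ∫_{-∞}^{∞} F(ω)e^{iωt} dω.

f(t) = \frac{9}{\left(t - 9\right)^{2} + 25}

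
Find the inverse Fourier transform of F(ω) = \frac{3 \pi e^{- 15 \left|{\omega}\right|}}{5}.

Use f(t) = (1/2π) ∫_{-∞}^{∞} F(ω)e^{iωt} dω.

f(t) = \frac{9}{t^{2} + 225}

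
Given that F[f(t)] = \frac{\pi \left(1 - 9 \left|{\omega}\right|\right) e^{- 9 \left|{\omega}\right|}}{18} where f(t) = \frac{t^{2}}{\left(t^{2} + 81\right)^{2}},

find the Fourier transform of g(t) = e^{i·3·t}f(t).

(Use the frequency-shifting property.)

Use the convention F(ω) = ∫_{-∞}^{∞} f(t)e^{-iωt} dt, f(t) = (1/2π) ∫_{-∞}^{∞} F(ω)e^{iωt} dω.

F[g](ω) = \frac{\pi \left(1 - 9 \left|{\omega - 3}\right|\right) e^{- 9 \left|{\omega - 3}\right|}}{18}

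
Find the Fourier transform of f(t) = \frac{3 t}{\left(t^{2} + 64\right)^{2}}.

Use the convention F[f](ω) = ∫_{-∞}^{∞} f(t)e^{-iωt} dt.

F(ω) = - \frac{3 i \pi \omega e^{- 8 \left|{\omega}\right|}}{16}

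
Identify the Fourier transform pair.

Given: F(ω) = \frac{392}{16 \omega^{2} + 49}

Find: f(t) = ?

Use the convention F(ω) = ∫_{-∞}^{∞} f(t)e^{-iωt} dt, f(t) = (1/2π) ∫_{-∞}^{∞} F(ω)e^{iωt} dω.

f(t) = 7 e^{- \frac{7 \left|{t}\right|}{4}}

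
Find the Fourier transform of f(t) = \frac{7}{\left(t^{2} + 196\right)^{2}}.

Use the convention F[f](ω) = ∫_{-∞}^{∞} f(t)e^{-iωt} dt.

F(ω) = \frac{\pi \left(14 \left|{\omega}\right| + 1\right) e^{- 14 \left|{\omega}\right|}}{784}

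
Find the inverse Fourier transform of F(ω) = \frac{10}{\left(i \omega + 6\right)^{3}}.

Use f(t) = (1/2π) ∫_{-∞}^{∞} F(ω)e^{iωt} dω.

f(t) = 5 t^{2} e^{- 6 t} u\left(t\right)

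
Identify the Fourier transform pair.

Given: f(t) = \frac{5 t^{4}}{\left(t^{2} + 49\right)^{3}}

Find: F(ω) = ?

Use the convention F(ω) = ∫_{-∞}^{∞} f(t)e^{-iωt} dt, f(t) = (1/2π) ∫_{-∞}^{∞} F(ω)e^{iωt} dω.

F(ω) = \frac{5 \pi \left(49 \omega^{2} - 35 \left|{\omega}\right| + 3\right) e^{- 7 \left|{\omega}\right|}}{56}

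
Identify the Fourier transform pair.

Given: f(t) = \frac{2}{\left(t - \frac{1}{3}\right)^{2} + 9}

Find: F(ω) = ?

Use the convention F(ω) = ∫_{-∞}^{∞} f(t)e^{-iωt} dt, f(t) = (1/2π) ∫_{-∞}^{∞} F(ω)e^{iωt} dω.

F(ω) = \frac{2 \pi e^{- \frac{i \omega}{3} - 3 \left|{\omega}\right|}}{3}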